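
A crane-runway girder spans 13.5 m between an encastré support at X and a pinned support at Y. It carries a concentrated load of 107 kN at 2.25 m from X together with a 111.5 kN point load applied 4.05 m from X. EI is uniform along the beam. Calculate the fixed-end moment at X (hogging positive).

Take the reaction at Y as the redundant and release it; the primary structure is a cantilever fixed at X.
Primary-structure tip deflection at Y by superposition:
  point load 107 at a = 2.25: Pa²(3L − a)/(6EI) = 3453/EI
  point load 111.5 at a = 4.05: Pa²(3L − a)/(6EI) = 11110/EI
  δ_0 = 14564/EI
Flexibility coefficient — unit upward force at Y: δ_{YY} = L³/(3EI) = 820.1/EI.
The prop prevents deflection at Y: R_Y = δ_0/δ_{YY} = 14564/820.1 = 17.76 kN.
Moment equilibrium about X: M_X = Σ(load moments about X) − R_Y·L = 692.3 − 17.76×13.5 = 452.6 kN·m.

M_X = 452.6 kN·m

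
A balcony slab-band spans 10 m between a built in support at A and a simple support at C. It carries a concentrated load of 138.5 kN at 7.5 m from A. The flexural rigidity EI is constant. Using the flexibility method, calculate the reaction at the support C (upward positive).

R_C = 87.64 kN

Release the roller at C. Primary structure: cantilever fixed at A.
Primary-structure tip deflection at C by superposition:
  point load 138.5 at a = 7.5: Pa²(3L − a)/(6EI) = 29215/EI
Tip deflection under a unit load at C: L³/(3EI) = 333.3/EI.
Compatibility at C: δ_0 − R_C·δ_{CC} = 0, so R_C = 29215/333.3 = 87.64 kN.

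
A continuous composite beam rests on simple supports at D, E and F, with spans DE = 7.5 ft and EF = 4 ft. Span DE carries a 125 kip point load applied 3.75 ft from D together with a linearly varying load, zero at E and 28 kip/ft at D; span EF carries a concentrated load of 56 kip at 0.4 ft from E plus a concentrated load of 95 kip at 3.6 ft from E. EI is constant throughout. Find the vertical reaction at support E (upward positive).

R_E = 229.4 kip

Release continuity at E by inserting a hinge; the redundant is the internal moment M_E. The primary structure is two simply-supported spans DE and EF.
Rotations at E on the released spans (each span's end-slope, ×1/EI):
  span DE: point load 125 at a = 3.75: Pab(L + a)/(6LEI) = 439.5/EI
  span DE: triangular load, peak 28: 7w₀L³/(360EI) = 229.7/EI
  span EF: point load 56 at a = 0.4: Pab(L + b)/(6LEI) = 25.54/EI
  span EF: point load 95 at a = 3.6: Pab(L + b)/(6LEI) = 25.08/EI
  relative rotation θ_0 = (669.1 + 50.62)/EI = 719.8/EI
A unit hogging moment at E produces rotation L₁/(3EI) + L₂/(3EI) = 3.833/EI.
Compatibility: M_E·(L₁+L₂)/(3EI) = θ_0, giving M_E = 187.8 kip·ft (hogging).
Span DE, ΣM about D with M_E applied at E: R_E^{DE}·7.5 = 731.2 + 187.8, so R_E^{DE} = 122.5 kip and R_D = 230 − 122.5 = 107.5 kip.
Span EF, ΣM about F: R_E^{EF}·4 = 239.6 + 187.8, so R_E^{EF} = 106.8 kip and R_F = 151 − 106.8 = 44.16 kip.
R_E = 122.5 + 106.8 = 229.4 kip.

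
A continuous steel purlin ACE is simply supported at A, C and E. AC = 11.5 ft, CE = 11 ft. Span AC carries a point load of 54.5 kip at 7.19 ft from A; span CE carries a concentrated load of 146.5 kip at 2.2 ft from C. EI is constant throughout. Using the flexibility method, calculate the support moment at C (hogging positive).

M_C = 174.4 kip·ft

Release continuity at C by inserting a hinge; the redundant is the internal moment M_C. The primary structure is two simply-supported spans AC and CE.
Discontinuity in slope at C on the released structure — sum the simple-span end rotations:
  span AC: point load 54.5 at a = 7.19: Pab(L + a)/(6LEI) = 457.5/EI
  span CE: point load 146.5 at a = 2.2: Pab(L + b)/(6LEI) = 850.9/EI
  relative rotation θ_0 = (457.5 + 850.9)/EI = 1308/EI
A unit hogging moment at C produces rotation L₁/(3EI) + L₂/(3EI) = 7.5/EI.
Slope continuity at C: θ_0 = M_C·7.5/EI, so M_C = 1308/7.5 = 174.4 kip·ft (hogging).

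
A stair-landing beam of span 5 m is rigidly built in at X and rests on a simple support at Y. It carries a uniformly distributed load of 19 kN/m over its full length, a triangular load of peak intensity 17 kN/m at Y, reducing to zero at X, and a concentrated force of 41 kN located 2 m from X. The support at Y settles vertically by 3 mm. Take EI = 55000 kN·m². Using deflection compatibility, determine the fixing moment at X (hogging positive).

M_X = 143.3 kN·m

Remove the prop at Y; the released (primary) structure is a cantilever built in at X.
Primary-structure tip deflection at Y by superposition:
  UDL 19: wL⁴/(8EI) = 1484/EI
  triangular load, peak 17 at the free end: 11w₀L⁴/(120EI) = 974/EI
  point load 41 at a = 2: Pa²(3L − a)/(6EI) = 355.3/EI
  δ_0 = 2814/EI
Flexibility coefficient — unit upward force at Y: δ_{YY} = L³/(3EI) = 41.67/EI.
With EI = 55000 kN·m²: δ_0 = 0.051158 m and δ_{YY} = 0.000758 m/kN.
Compatibility — the beam at Y must follow the support down by 0.003 m: δ_0 − R_Y·δ_{YY} = 0.003, so R_Y = (0.051158 − 0.003)/0.000758 = 63.57 kN.
Moment equilibrium about X: M_X = Σ(load moments about X) − R_Y·L = 461.2 − 63.57×5 = 143.3 kN·m.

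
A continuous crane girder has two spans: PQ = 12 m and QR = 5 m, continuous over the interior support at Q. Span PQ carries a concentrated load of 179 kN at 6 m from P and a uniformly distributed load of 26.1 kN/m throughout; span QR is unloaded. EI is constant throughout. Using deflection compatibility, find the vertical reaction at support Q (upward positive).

Insert a hinge at Q; M_Q is the redundant, and each span becomes simply supported.
Discontinuity in slope at Q on the released structure — sum the simple-span end rotations:
  span PQ: point load 179 at a = 6: Pab(L + a)/(6LEI) = 1611/EI
  span PQ: UDL 26.1: wL³/(24EI) = 1879/EI
  relative rotation θ_0 = (3490 + 0)/EI = 3490/EI
A unit hogging moment at Q produces rotation L₁/(3EI) + L₂/(3EI) = 5.667/EI.
Compatibility: M_Q·(L₁+L₂)/(3EI) = θ_0, giving M_Q = 615.9 kN·m (hogging).
Span PQ, ΣM about P with M_Q applied at Q: R_Q^{PQ}·12 = 2953 + 615.9, so R_Q^{PQ} = 297.4 kN and R_P = 492.2 − 297.4 = 194.8 kN.
Span QR, ΣM about R: R_Q^{QR}·5 = 0 + 615.9, so R_Q^{QR} = 123.2 kN and R_R = 0 − 123.2 = -123.2 kN.
R_Q = 297.4 + 123.2 = 420.6 kN.

R_Q = 420.6 kN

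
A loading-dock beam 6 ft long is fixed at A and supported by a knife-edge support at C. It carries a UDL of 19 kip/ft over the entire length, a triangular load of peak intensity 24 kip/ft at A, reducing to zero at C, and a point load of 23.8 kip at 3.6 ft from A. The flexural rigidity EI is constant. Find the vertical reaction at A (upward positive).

Choose R_C as the redundant. The primary structure is the cantilever fixed at A.
Downward deflection at the released point C due to the loads:
  UDL 19: wL⁴/(8EI) = 3078/EI
  triangular load, peak 24 at the fixed end: w₀L⁴/(30EI) = 1037/EI
  point load 23.8 at a = 3.6: Pa²(3L − a)/(6EI) = 740.3/EI
  δ_0 = 4855/EI
Flexibility coefficient — unit upward force at C: δ_{CC} = L³/(3EI) = 72/EI.
Compatibility at C: δ_0 − R_C·δ_{CC} = 0, so R_C = 4855/72 = 67.43 kip.
Vertical equilibrium: R_A = ΣP − R_C = 209.8 − 67.43 = 142.4 kip.

R_A = 142.4 kip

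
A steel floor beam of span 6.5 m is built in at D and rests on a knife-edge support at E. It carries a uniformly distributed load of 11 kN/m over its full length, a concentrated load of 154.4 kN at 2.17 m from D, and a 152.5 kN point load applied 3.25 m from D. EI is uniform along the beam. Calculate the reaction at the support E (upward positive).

R_E = 97.41 kN

Release the roller at E. Primary structure: cantilever fixed at D.
Primary-structure tip deflection at E by superposition:
  UDL 11: wL⁴/(8EI) = 2454/EI
  point load 154.4 at a = 2.17: Pa²(3L − a)/(6EI) = 2100/EI
  point load 152.5 at a = 3.25: Pa²(3L − a)/(6EI) = 4363/EI
  δ_0 = 8917/EI
Flexibility coefficient — unit upward force at E: δ_{EE} = L³/(3EI) = 91.54/EI.
The prop prevents deflection at E: R_E = δ_0/δ_{EE} = 8917/91.54 = 97.41 kN.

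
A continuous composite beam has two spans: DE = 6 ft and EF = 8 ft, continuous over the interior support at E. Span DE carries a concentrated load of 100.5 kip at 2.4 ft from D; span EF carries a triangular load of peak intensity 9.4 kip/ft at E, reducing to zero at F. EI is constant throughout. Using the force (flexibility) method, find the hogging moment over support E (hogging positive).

Take M_E as the redundant. Released structure: two simple spans DE and EF with a hinge at E.
End slopes at the hinge E, treating each span as simply supported:
  span DE: point load 100.5 at a = 2.4: Pab(L + a)/(6LEI) = 202.6/EI
  span EF: triangular load, peak 9.4: w₀L³/(45EI) = 107/EI
  relative rotation θ_0 = (202.6 + 107)/EI = 309.6/EI
A unit hogging moment at E produces rotation L₁/(3EI) + L₂/(3EI) = 4.667/EI.
Compatibility: M_E·(L₁+L₂)/(3EI) = θ_0, giving M_E = 66.33 kip·ft (hogging).

M_E = 66.33 kip·ft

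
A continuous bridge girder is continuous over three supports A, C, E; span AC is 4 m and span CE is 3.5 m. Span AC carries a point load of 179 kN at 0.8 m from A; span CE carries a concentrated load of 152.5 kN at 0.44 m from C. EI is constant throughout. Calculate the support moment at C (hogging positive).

Insert a hinge at C; M_C is the redundant, and each span becomes simply supported.
Rotations at C on the released spans (each span's end-slope, ×1/EI):
  span AC: point load 179 at a = 0.8: Pab(L + a)/(6LEI) = 91.65/EI
  span CE: point load 152.5 at a = 0.44: Pab(L + b)/(6LEI) = 64.14/EI
  relative rotation θ_0 = (91.65 + 64.14)/EI = 155.8/EI
A unit hogging moment at C produces rotation L₁/(3EI) + L₂/(3EI) = 2.5/EI.
Slope continuity at C: θ_0 = M_C·2.5/EI, so M_C = 155.8/2.5 = 62.32 kN·m (hogging).

M_C = 62.32 kN·m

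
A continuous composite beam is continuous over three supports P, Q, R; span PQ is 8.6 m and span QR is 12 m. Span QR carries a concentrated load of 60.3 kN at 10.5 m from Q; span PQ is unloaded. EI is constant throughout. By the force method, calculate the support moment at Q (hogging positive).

Release continuity at Q by inserting a hinge; the redundant is the internal moment M_Q. The primary structure is two simply-supported spans PQ and QR.
Discontinuity in slope at Q on the released structure — sum the simple-span end rotations:
  span QR: point load 60.3 at a = 10.5: Pab(L + b)/(6LEI) = 178.1/EI
  relative rotation θ_0 = (0 + 178.1)/EI = 178.1/EI
A unit hogging moment at Q produces rotation L₁/(3EI) + L₂/(3EI) = 6.867/EI.
Slope continuity at Q: θ_0 = M_Q·6.867/EI, so M_Q = 178.1/6.867 = 25.93 kN·m (hogging).

M_Q = 25.93 kN·m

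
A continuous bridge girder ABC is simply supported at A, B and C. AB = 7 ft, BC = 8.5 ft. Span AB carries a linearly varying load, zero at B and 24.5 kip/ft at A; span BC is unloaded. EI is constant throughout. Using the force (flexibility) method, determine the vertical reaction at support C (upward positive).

Take M_B as the redundant. Released structure: two simple spans AB and BC with a hinge at B.
End slopes at the hinge B, treating each span as simply supported:
  span AB: triangular load, peak 24.5: 7w₀L³/(360EI) = 163.4/EI
  relative rotation θ_0 = (163.4 + 0)/EI = 163.4/EI
A unit hogging moment at B produces rotation L₁/(3EI) + L₂/(3EI) = 5.167/EI.
Slope continuity at B: θ_0 = M_B·5.167/EI, so M_B = 163.4/5.167 = 31.63 kip·ft (hogging).
Span BC, ΣM about C: R_B^{BC}·8.5 = 0 + 31.63, so R_B^{BC} = 3.721 kip and R_C = 0 − 3.721 = -3.721 kip.

R_C = -3.721 kip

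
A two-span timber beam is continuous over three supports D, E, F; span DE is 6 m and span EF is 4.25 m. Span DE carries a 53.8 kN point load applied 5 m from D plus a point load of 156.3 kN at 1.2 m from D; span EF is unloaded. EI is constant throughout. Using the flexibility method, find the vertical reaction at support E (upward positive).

Insert a hinge at E; M_E is the redundant, and each span becomes simply supported.
Rotations at E on the released spans (each span's end-slope, ×1/EI):
  span DE: point load 53.8 at a = 5: Pab(L + a)/(6LEI) = 82.19/EI
  span DE: point load 156.3 at a = 1.2: Pab(L + a)/(6LEI) = 180.1/EI
  relative rotation θ_0 = (262.3 + 0)/EI = 262.3/EI
A unit hogging moment at E produces rotation L₁/(3EI) + L₂/(3EI) = 3.417/EI.
Slope continuity at E: θ_0 = M_E·3.417/EI, so M_E = 262.3/3.417 = 76.76 kN·m (hogging).
Span DE, ΣM about D with M_E applied at E: R_E^{DE}·6 = 456.6 + 76.76, so R_E^{DE} = 88.89 kN and R_D = 210.1 − 88.89 = 121.2 kN.
Span EF, ΣM about F: R_E^{EF}·4.25 = 0 + 76.76, so R_E^{EF} = 18.06 kN and R_F = 0 − 18.06 = -18.06 kN.
R_E = 88.89 + 18.06 = 106.9 kN.

R_E = 106.9 kN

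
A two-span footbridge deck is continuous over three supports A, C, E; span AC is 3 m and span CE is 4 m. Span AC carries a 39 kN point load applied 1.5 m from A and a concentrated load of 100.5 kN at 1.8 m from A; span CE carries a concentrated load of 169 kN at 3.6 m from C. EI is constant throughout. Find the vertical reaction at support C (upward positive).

R_C = 127.8 kN

Insert a hinge at C; M_C is the redundant, and each span becomes simply supported.
End slopes at the hinge C, treating each span as simply supported:
  span AC: point load 39 at a = 1.5: Pab(L + a)/(6LEI) = 21.94/EI
  span AC: point load 100.5 at a = 1.8: Pab(L + a)/(6LEI) = 57.89/EI
  span CE: point load 169 at a = 3.6: Pab(L + b)/(6LEI) = 44.62/EI
  relative rotation θ_0 = (79.83 + 44.62)/EI = 124.4/EI
A unit hogging moment at C produces rotation L₁/(3EI) + L₂/(3EI) = 2.333/EI.
Slope continuity at C: θ_0 = M_C·2.333/EI, so M_C = 124.4/2.333 = 53.33 kN·m (hogging).
Span AC, ΣM about A with M_C applied at C: R_C^{AC}·3 = 239.4 + 53.33, so R_C^{AC} = 97.58 kN and R_A = 139.5 − 97.58 = 41.92 kN.
Span CE, ΣM about E: R_C^{CE}·4 = 67.6 + 53.33, so R_C^{CE} = 30.23 kN and R_E = 169 − 30.23 = 138.8 kN.
R_C = 97.58 + 30.23 = 127.8 kN.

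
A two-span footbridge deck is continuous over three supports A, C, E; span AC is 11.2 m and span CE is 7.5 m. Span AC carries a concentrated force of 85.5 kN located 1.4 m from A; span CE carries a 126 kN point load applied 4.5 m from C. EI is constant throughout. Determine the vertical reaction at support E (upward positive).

R_E = 62.41 kN

Insert a hinge at C; M_C is the redundant, and each span becomes simply supported.
End slopes at the hinge C, treating each span as simply supported:
  span AC: point load 85.5 at a = 1.4: Pab(L + a)/(6LEI) = 219.9/EI
  span CE: point load 126 at a = 4.5: Pab(L + b)/(6LEI) = 396.9/EI
  relative rotation θ_0 = (219.9 + 396.9)/EI = 616.8/EI
A unit hogging moment at C produces rotation L₁/(3EI) + L₂/(3EI) = 6.233/EI.
Slope continuity at C: θ_0 = M_C·6.233/EI, so M_C = 616.8/6.233 = 98.96 kN·m (hogging).
Span CE, ΣM about E: R_C^{CE}·7.5 = 378 + 98.96, so R_C^{CE} = 63.59 kN and R_E = 126 − 63.59 = 62.41 kN.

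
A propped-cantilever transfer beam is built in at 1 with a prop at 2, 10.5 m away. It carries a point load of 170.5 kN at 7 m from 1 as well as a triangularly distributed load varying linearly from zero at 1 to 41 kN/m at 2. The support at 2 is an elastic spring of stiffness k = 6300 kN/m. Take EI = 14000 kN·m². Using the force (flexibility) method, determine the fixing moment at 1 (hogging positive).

Take the reaction at 2 as the redundant and release it; the primary structure is a cantilever fixed at 1.
Primary-structure tip deflection at 2 by superposition:
  point load 170.5 at a = 7: Pa²(3L − a)/(6EI) = 34114/EI
  triangular load, peak 41 at the free end: 11w₀L⁴/(120EI) = 45683/EI
  δ_0 = 79797/EI
Flexibility coefficient — unit upward force at 2: δ_{22} = L³/(3EI) = 385.9/EI.
With EI = 14000 kN·m²: δ_0 = 5.6998 m and δ_{22} = 0.027563 m/kN.
Compatibility — the spring shortens by R_2/k under the reaction it provides: δ_0 − R_2·δ_{22} = R_2/k. With 1/k = 0.000159 m/kN, R_2 = δ_0 / (δ_{22} + 1/k) = 5.6998 / (0.027563 + 0.000159) = 205.6 kN.
Moment equilibrium about 1: M_1 = Σ(load moments about 1) − R_2·L = 2700 − 205.6×10.5 = 541.3 kN·m.

M_1 = 541.3 kN·m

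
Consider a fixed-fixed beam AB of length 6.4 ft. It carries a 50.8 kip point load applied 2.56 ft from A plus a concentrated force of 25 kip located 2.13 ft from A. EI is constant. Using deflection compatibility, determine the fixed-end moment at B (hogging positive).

M_B = 43.04 kip·ft

Take the two fixed-end moments M_A, M_B as redundants; the released structure is the simple span AB.
End rotations of the released simple span under the applied load (×1/EI):
  at A: point load 50.8 at a = 2.56: Pab(L + b)/(6LEI) = 133.2/EI
  at B: point load 50.8 at a = 2.56: Pab(L + a)/(6LEI) = 116.5/EI
  at A: point load 25 at a = 2.13: Pab(L + b)/(6LEI) = 63.18/EI
  at B: point load 25 at a = 2.13: Pab(L + a)/(6LEI) = 50.51/EI
  θ_A0 = 196.3/EI,  θ_B0 = 167/EI
Flexibility coefficients: a unit moment at one end gives L/(3EI) there and L/(6EI) at the far end, so f₁₁ = f₂₂ = 2.133/EI and f₁₂ = f₂₁ = 1.067/EI.
Compatibility — zero rotation at each built-in end:
  2.133 M_A + 1.067 M_B = 196.3
  1.067 M_A + 2.133 M_B = 167
Solving the pair gives M_A = 70.52 kip·ft and M_B = 43.04 kip·ft (hogging).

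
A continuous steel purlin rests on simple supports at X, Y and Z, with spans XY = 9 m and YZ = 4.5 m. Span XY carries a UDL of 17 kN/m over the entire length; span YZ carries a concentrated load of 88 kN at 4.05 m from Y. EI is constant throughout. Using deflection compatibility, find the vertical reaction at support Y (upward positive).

R_Y = 125.7 kN

Release continuity at Y by inserting a hinge; the redundant is the internal moment M_Y. The primary structure is two simply-supported spans XY and YZ.
Discontinuity in slope at Y on the released structure — sum the simple-span end rotations:
  span XY: UDL 17: wL³/(24EI) = 516.4/EI
  span YZ: point load 88 at a = 4.05: Pab(L + b)/(6LEI) = 29.4/EI
  relative rotation θ_0 = (516.4 + 29.4)/EI = 545.8/EI
A unit hogging moment at Y produces rotation L₁/(3EI) + L₂/(3EI) = 4.5/EI.
Slope continuity at Y: θ_0 = M_Y·4.5/EI, so M_Y = 545.8/4.5 = 121.3 kN·m (hogging).
Span XY, ΣM about X with M_Y applied at Y: R_Y^{XY}·9 = 688.5 + 121.3, so R_Y^{XY} = 89.98 kN and R_X = 153 − 89.98 = 63.02 kN.
Span YZ, ΣM about Z: R_Y^{YZ}·4.5 = 39.6 + 121.3, so R_Y^{YZ} = 35.75 kN and R_Z = 88 − 35.75 = 52.25 kN.
R_Y = 89.98 + 35.75 = 125.7 kN.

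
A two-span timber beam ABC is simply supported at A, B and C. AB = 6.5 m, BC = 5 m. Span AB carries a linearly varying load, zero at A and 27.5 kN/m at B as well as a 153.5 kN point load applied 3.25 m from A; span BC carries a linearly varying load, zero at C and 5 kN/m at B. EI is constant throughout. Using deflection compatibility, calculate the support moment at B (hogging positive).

Take M_B as the redundant. Released structure: two simple spans AB and BC with a hinge at B.
End slopes at the hinge B, treating each span as simply supported:
  span AB: triangular load, peak 27.5: w₀L³/(45EI) = 167.8/EI
  span AB: point load 153.5 at a = 3.25: Pab(L + a)/(6LEI) = 405.3/EI
  span BC: triangular load, peak 5: w₀L³/(45EI) = 13.89/EI
  relative rotation θ_0 = (573.2 + 13.89)/EI = 587.1/EI
A unit hogging moment at B produces rotation L₁/(3EI) + L₂/(3EI) = 3.833/EI.
Compatibility: M_B·(L₁+L₂)/(3EI) = θ_0, giving M_B = 153.1 kN·m (hogging).

M_B = 153.1 kN·m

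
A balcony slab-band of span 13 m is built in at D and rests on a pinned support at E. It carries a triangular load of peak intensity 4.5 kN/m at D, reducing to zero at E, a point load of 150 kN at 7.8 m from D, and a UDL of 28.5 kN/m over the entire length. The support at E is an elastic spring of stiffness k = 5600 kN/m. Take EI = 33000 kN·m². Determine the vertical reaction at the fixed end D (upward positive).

R_D = 341.8 kN

Remove the prop at E; the released (primary) structure is a cantilever built in at D.
Downward deflection at the released point E due to the loads:
  triangular load, peak 4.5 at the fixed end: w₀L⁴/(30EI) = 4284/EI
  point load 150 at a = 7.8: Pa²(3L − a)/(6EI) = 47455/EI
  UDL 28.5: wL⁴/(8EI) = 101749/EI
  δ_0 = 153488/EI
Flexibility coefficient — unit upward force at E: δ_{EE} = L³/(3EI) = 732.3/EI.
With EI = 33000 kN·m²: δ_0 = 4.6511 m and δ_{EE} = 0.022192 m/kN.
Compatibility — the spring shortens by R_E/k under the reaction it provides: δ_0 − R_E·δ_{EE} = R_E/k. With 1/k = 0.000179 m/kN, R_E = δ_0 / (δ_{EE} + 1/k) = 4.6511 / (0.022192 + 0.000179) = 207.9 kN.
Vertical equilibrium: R_D = ΣP − R_E = 549.8 − 207.9 = 341.8 kN.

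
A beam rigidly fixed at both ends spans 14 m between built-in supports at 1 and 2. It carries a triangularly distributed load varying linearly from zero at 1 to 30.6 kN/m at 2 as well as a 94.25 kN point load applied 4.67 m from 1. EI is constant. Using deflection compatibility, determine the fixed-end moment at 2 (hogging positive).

Take the two fixed-end moments M_1, M_2 as redundants; the released structure is the simple span 12.
On the primary (simply-supported) span, the end slopes from the loading are:
  at 1: triangular load, peak 30.6: 7w₀L³/(360EI) = 1633/EI
  at 2: triangular load, peak 30.6: w₀L³/(45EI) = 1866/EI
  at 1: point load 94.25 at a = 4.67: Pab(L + b)/(6LEI) = 1141/EI
  at 2: point load 94.25 at a = 4.67: Pab(L + a)/(6LEI) = 912.7/EI
  θ_10 = 2773/EI,  θ_20 = 2779/EI
Flexibility coefficients: a unit moment at one end gives L/(3EI) there and L/(6EI) at the far end, so f₁₁ = f₂₂ = 4.667/EI and f₁₂ = f₂₁ = 2.333/EI.
Compatibility — zero rotation at each built-in end:
  4.667 M_1 + 2.333 M_2 = 2773
  2.333 M_1 + 4.667 M_2 = 2779
Solving the pair gives M_1 = 395.4 kN·m and M_2 = 397.7 kN·m (hogging).

M_2 = 397.7 kN·m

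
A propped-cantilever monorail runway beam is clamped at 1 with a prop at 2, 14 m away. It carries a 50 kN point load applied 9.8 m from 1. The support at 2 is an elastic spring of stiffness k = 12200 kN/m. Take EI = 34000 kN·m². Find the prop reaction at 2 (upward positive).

R_2 = 28.09 kN

Remove the prop at 2; the released (primary) structure is a cantilever built in at 1.
Primary-structure tip deflection at 2 by superposition:
  point load 50 at a = 9.8: Pa²(3L − a)/(6EI) = 25771/EI
Flexibility coefficient — unit upward force at 2: δ_{22} = L³/(3EI) = 914.7/EI.
With EI = 34000 kN·m²: δ_0 = 0.75796 m and δ_{22} = 0.026902 m/kN.
Compatibility — the spring shortens by R_2/k under the reaction it provides: δ_0 − R_2·δ_{22} = R_2/k. With 1/k = 0.000082 m/kN, R_2 = δ_0 / (δ_{22} + 1/k) = 0.75796 / (0.026902 + 0.000082) = 28.09 kN.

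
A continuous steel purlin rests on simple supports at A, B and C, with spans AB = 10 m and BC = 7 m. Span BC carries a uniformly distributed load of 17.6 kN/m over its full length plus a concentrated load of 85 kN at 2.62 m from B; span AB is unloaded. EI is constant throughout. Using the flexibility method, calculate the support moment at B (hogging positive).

M_B = 91.03 kN·m

Release continuity at B by inserting a hinge; the redundant is the internal moment M_B. The primary structure is two simply-supported spans AB and BC.
End slopes at the hinge B, treating each span as simply supported:
  span BC: UDL 17.6: wL³/(24EI) = 251.5/EI
  span BC: point load 85 at a = 2.62: Pab(L + b)/(6LEI) = 264.3/EI
  relative rotation θ_0 = (0 + 515.8)/EI = 515.8/EI
A unit hogging moment at B produces rotation L₁/(3EI) + L₂/(3EI) = 5.667/EI.
Compatibility: M_B·(L₁+L₂)/(3EI) = θ_0, giving M_B = 91.03 kN·m (hogging).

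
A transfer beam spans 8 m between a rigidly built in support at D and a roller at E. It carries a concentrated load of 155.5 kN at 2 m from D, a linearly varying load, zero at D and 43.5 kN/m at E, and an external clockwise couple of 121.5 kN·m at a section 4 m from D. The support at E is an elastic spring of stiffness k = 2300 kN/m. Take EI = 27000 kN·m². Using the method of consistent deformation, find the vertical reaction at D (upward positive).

Release the roller at E. Primary structure: cantilever fixed at D.
Free-end deflection of the primary structure under the applied loading (downward +):
  point load 155.5 at a = 2: Pa²(3L − a)/(6EI) = 2281/EI
  triangular load, peak 43.5 at the free end: 11w₀L⁴/(120EI) = 16333/EI
  clockwise couple 121.5 at a = 4: M₀a(2L − a)/(2EI) = 2916/EI
  δ_0 = 21529/EI
Flexibility coefficient — unit upward force at E: δ_{EE} = L³/(3EI) = 170.7/EI.
With EI = 27000 kN·m²: δ_0 = 0.79739 m and δ_{EE} = 0.006321 m/kN.
Compatibility — the spring shortens by R_E/k under the reaction it provides: δ_0 − R_E·δ_{EE} = R_E/k. With 1/k = 0.000435 m/kN, R_E = δ_0 / (δ_{EE} + 1/k) = 0.79739 / (0.006321 + 0.000435) = 118 kN.
Vertical equilibrium: R_D = ΣP − R_E = 329.5 − 118 = 211.5 kN.

R_D = 211.5 kN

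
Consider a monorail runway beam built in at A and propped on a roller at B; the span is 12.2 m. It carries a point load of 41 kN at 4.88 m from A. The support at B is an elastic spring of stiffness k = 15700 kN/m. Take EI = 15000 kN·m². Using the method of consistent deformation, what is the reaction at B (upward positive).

Remove the prop at B; the released (primary) structure is a cantilever built in at A.
Downward deflection at the released point B due to the loads:
  point load 41 at a = 4.88: Pa²(3L − a)/(6EI) = 5162/EI
Tip deflection under a unit load at B: L³/(3EI) = 605.3/EI.
With EI = 15000 kN·m²: δ_0 = 0.34412 m and δ_{BB} = 0.040352 m/kN.
Compatibility — the spring shortens by R_B/k under the reaction it provides: δ_0 − R_B·δ_{BB} = R_B/k. With 1/k = 0.000064 m/kN, R_B = δ_0 / (δ_{BB} + 1/k) = 0.34412 / (0.040352 + 0.000064) = 8.515 kN.

R_B = 8.515 kN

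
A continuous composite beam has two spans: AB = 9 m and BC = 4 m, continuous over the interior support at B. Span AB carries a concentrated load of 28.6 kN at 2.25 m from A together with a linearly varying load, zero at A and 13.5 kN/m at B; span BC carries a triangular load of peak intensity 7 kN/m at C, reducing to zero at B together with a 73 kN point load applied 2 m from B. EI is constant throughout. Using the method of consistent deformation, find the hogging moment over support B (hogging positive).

Insert a hinge at B; M_B is the redundant, and each span becomes simply supported.
End slopes at the hinge B, treating each span as simply supported:
  span AB: point load 28.6 at a = 2.25: Pab(L + a)/(6LEI) = 90.49/EI
  span AB: triangular load, peak 13.5: w₀L³/(45EI) = 218.7/EI
  span BC: triangular load, peak 7: 7w₀L³/(360EI) = 8.711/EI
  span BC: point load 73 at a = 2: Pab(L + b)/(6LEI) = 73/EI
  relative rotation θ_0 = (309.2 + 81.71)/EI = 390.9/EI
A unit hogging moment at B produces rotation L₁/(3EI) + L₂/(3EI) = 4.333/EI.
Compatibility: M_B·(L₁+L₂)/(3EI) = θ_0, giving M_B = 90.21 kN·m (hogging).

M_B = 90.21 kN·m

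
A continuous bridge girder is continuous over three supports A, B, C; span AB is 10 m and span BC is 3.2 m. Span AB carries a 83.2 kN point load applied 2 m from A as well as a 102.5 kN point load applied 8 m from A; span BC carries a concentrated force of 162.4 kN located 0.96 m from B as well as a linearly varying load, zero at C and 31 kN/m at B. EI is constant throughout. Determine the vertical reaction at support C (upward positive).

R_C = 2.77 kN

Take M_B as the redundant. Released structure: two simple spans AB and BC with a hinge at B.
Discontinuity in slope at B on the released structure — sum the simple-span end rotations:
  span AB: point load 83.2 at a = 2: Pab(L + a)/(6LEI) = 266.2/EI
  span AB: point load 102.5 at a = 8: Pab(L + a)/(6LEI) = 492/EI
  span BC: point load 162.4 at a = 0.96: Pab(L + b)/(6LEI) = 98.95/EI
  span BC: triangular load, peak 31: w₀L³/(45EI) = 22.57/EI
  relative rotation θ_0 = (758.2 + 121.5)/EI = 879.8/EI
A unit hogging moment at B produces rotation L₁/(3EI) + L₂/(3EI) = 4.4/EI.
Slope continuity at B: θ_0 = M_B·4.4/EI, so M_B = 879.8/4.4 = 199.9 kN·m (hogging).
Span BC, ΣM about C: R_B^{BC}·3.2 = 469.6 + 199.9, so R_B^{BC} = 209.2 kN and R_C = 212 − 209.2 = 2.77 kN.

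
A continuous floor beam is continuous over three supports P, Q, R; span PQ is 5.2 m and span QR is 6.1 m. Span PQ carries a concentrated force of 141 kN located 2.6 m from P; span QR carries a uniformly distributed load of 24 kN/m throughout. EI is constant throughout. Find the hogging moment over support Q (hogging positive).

Release continuity at Q by inserting a hinge; the redundant is the internal moment M_Q. The primary structure is two simply-supported spans PQ and QR.
End slopes at the hinge Q, treating each span as simply supported:
  span PQ: point load 141 at a = 2.6: Pab(L + a)/(6LEI) = 238.3/EI
  span QR: UDL 24: wL³/(24EI) = 227/EI
  relative rotation θ_0 = (238.3 + 227)/EI = 465.3/EI
A unit hogging moment at Q produces rotation L₁/(3EI) + L₂/(3EI) = 3.767/EI.
Slope continuity at Q: θ_0 = M_Q·3.767/EI, so M_Q = 465.3/3.767 = 123.5 kN·m (hogging).

M_Q = 123.5 kN·m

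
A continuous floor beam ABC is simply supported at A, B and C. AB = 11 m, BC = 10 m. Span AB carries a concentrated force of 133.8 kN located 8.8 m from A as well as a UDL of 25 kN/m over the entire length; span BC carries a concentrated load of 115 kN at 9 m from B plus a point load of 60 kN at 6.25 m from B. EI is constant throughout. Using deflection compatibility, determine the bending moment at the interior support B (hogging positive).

M_B = 382.2 kN·m

Insert a hinge at B; M_B is the redundant, and each span becomes simply supported.
Discontinuity in slope at B on the released structure — sum the simple-span end rotations:
  span AB: point load 133.8 at a = 8.8: Pab(L + a)/(6LEI) = 777.1/EI
  span AB: UDL 25: wL³/(24EI) = 1386/EI
  span BC: point load 115 at a = 9: Pab(L + b)/(6LEI) = 189.8/EI
  span BC: point load 60 at a = 6.25: Pab(L + b)/(6LEI) = 322.3/EI
  relative rotation θ_0 = (2164 + 512)/EI = 2676/EI
A unit hogging moment at B produces rotation L₁/(3EI) + L₂/(3EI) = 7/EI.
Compatibility: M_B·(L₁+L₂)/(3EI) = θ_0, giving M_B = 382.2 kN·m (hogging).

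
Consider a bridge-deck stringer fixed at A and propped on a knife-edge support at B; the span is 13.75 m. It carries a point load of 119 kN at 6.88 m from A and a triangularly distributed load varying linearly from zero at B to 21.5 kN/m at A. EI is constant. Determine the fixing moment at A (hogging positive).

Choose R_B as the redundant. The primary structure is the cantilever fixed at A.
Primary-structure tip deflection at B by superposition:
  point load 119 at a = 6.88: Pa²(3L − a)/(6EI) = 32267/EI
  triangular load, peak 21.5 at the fixed end: w₀L⁴/(30EI) = 25617/EI
  δ_0 = 57884/EI
Flexibility coefficient — unit upward force at B: δ_{BB} = L³/(3EI) = 866.5/EI.
The prop prevents deflection at B: R_B = δ_0/δ_{BB} = 57884/866.5 = 66.8 kN.
Moment equilibrium about A: M_A = Σ(load moments about A) − R_B·L = 1496 − 66.8×13.75 = 577.7 kN·m.

M_A = 577.7 kN·m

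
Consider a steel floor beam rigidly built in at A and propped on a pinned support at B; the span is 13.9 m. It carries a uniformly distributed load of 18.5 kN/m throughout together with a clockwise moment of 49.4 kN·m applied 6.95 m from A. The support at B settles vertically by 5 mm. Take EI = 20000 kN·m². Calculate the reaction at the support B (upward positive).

Release the roller at B. Primary structure: cantilever fixed at A.
Downward deflection at the released point B due to the loads:
  UDL 18.5: wL⁴/(8EI) = 86326/EI
  clockwise couple 49.4 at a = 6.95: M₀a(2L − a)/(2EI) = 3579/EI
  δ_0 = 89905/EI
Tip deflection under a unit load at B: L³/(3EI) = 895.2/EI.
With EI = 20000 kN·m²: δ_0 = 4.4953 m and δ_{BB} = 0.04476 m/kN.
Compatibility — the beam at B must follow the support down by 0.005 m: δ_0 − R_B·δ_{BB} = 0.005, so R_B = (4.4953 − 0.005)/0.04476 = 100.3 kN.

R_B = 100.3 kN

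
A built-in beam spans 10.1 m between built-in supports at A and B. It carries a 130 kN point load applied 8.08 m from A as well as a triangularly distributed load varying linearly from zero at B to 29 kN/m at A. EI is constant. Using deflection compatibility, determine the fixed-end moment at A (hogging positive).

M_A = 189.9 kN·m

Take the two fixed-end moments M_A, M_B as redundants; the released structure is the simple span AB.
On the primary (simply-supported) span, the end slopes from the loading are:
  at A: point load 130 at a = 8.08: Pab(L + b)/(6LEI) = 424.4/EI
  at B: point load 130 at a = 8.08: Pab(L + a)/(6LEI) = 636.5/EI
  at A: triangular load, peak 29: w₀L³/(45EI) = 664/EI
  at B: triangular load, peak 29: 7w₀L³/(360EI) = 581/EI
  θ_A0 = 1088/EI,  θ_B0 = 1218/EI
Flexibility coefficients: a unit moment at one end gives L/(3EI) there and L/(6EI) at the far end, so f₁₁ = f₂₂ = 3.367/EI and f₁₂ = f₂₁ = 1.683/EI.
Compatibility — zero rotation at each built-in end:
  3.367 M_A + 1.683 M_B = 1088
  1.683 M_A + 3.367 M_B = 1218
Solving the pair gives M_A = 189.9 kN·m and M_B = 266.7 kN·m (hogging).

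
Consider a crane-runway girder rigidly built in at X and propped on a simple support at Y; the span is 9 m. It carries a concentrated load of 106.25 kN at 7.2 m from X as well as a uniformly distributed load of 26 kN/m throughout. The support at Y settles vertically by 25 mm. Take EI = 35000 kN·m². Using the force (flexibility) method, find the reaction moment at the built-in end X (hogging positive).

M_X = 387.5 kN·m

Release the roller at Y. Primary structure: cantilever fixed at X.
Deflection at Y on the released cantilever, summing each load's contribution:
  point load 106.25 at a = 7.2: Pa²(3L − a)/(6EI) = 18176/EI
  UDL 26: wL⁴/(8EI) = 21323/EI
  δ_0 = 39500/EI
Flexibility coefficient — unit upward force at Y: δ_{YY} = L³/(3EI) = 243/EI.
With EI = 35000 kN·m²: δ_0 = 1.1286 m and δ_{YY} = 0.006943 m/kN.
Compatibility — the beam at Y must follow the support down by 0.025 m: δ_0 − R_Y·δ_{YY} = 0.025, so R_Y = (1.1286 − 0.025)/0.006943 = 158.9 kN.
Moment equilibrium about X: M_X = Σ(load moments about X) − R_Y·L = 1818 − 158.9×9 = 387.5 kN·m.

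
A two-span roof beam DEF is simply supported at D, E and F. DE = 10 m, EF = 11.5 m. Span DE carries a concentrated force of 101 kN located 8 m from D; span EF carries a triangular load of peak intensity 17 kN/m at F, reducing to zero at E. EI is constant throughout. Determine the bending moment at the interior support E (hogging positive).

Release continuity at E by inserting a hinge; the redundant is the internal moment M_E. The primary structure is two simply-supported spans DE and EF.
Rotations at E on the released spans (each span's end-slope, ×1/EI):
  span DE: point load 101 at a = 8: Pab(L + a)/(6LEI) = 484.8/EI
  span EF: triangular load, peak 17: 7w₀L³/(360EI) = 502.7/EI
  relative rotation θ_0 = (484.8 + 502.7)/EI = 987.5/EI
A unit hogging moment at E produces rotation L₁/(3EI) + L₂/(3EI) = 7.167/EI.
Compatibility: M_E·(L₁+L₂)/(3EI) = θ_0, giving M_E = 137.8 kN·m (hogging).

M_E = 137.8 kN·m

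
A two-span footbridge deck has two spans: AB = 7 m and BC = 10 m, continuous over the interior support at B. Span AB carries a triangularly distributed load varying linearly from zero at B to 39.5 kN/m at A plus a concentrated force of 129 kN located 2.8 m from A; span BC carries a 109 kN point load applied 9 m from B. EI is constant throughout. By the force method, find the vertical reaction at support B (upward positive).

R_B = 142.8 kN

Release continuity at B by inserting a hinge; the redundant is the internal moment M_B. The primary structure is two simply-supported spans AB and BC.
Discontinuity in slope at B on the released structure — sum the simple-span end rotations:
  span AB: triangular load, peak 39.5: 7w₀L³/(360EI) = 263.4/EI
  span AB: point load 129 at a = 2.8: Pab(L + a)/(6LEI) = 354/EI
  span BC: point load 109 at a = 9: Pab(L + b)/(6LEI) = 179.8/EI
  relative rotation θ_0 = (617.4 + 179.8)/EI = 797.3/EI
A unit hogging moment at B produces rotation L₁/(3EI) + L₂/(3EI) = 5.667/EI.
Compatibility: M_B·(L₁+L₂)/(3EI) = θ_0, giving M_B = 140.7 kN·m (hogging).
Span AB, ΣM about A with M_B applied at B: R_B^{AB}·7 = 683.8 + 140.7, so R_B^{AB} = 117.8 kN and R_A = 267.2 − 117.8 = 149.5 kN.
Span BC, ΣM about C: R_B^{BC}·10 = 109 + 140.7, so R_B^{BC} = 24.97 kN and R_C = 109 − 24.97 = 84.03 kN.
R_B = 117.8 + 24.97 = 142.8 kN.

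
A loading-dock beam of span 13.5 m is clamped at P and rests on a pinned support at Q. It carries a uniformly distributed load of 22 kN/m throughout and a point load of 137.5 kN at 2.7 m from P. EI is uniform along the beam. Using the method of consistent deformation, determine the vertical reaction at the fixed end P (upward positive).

Choose R_Q as the redundant. The primary structure is the cantilever fixed at P.
Primary-structure tip deflection at Q by superposition:
  UDL 22: wL⁴/(8EI) = 91341/EI
  point load 137.5 at a = 2.7: Pa²(3L − a)/(6EI) = 6315/EI
  δ_0 = 97656/EI
Flexibility coefficient — unit upward force at Q: δ_{QQ} = L³/(3EI) = 820.1/EI.
The prop prevents deflection at Q: R_Q = δ_0/δ_{QQ} = 97656/820.1 = 119.1 kN.
Vertical equilibrium: R_P = ΣP − R_Q = 434.5 − 119.1 = 315.4 kN.

R_P = 315.4 kN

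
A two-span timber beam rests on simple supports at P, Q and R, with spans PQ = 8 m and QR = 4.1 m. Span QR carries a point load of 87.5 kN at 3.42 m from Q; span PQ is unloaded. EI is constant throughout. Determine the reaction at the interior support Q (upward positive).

Insert a hinge at Q; M_Q is the redundant, and each span becomes simply supported.
Rotations at Q on the released spans (each span's end-slope, ×1/EI):
  span QR: point load 87.5 at a = 3.42: Pab(L + b)/(6LEI) = 39.54/EI
  relative rotation θ_0 = (0 + 39.54)/EI = 39.54/EI
A unit hogging moment at Q produces rotation L₁/(3EI) + L₂/(3EI) = 4.033/EI.
Compatibility: M_Q·(L₁+L₂)/(3EI) = θ_0, giving M_Q = 9.803 kN·m (hogging).
Span PQ, ΣM about P with M_Q applied at Q: R_Q^{PQ}·8 = 0 + 9.803, so R_Q^{PQ} = 1.225 kN and R_P = 0 − 1.225 = -1.225 kN.
Span QR, ΣM about R: R_Q^{QR}·4.1 = 59.5 + 9.803, so R_Q^{QR} = 16.9 kN and R_R = 87.5 − 16.9 = 70.6 kN.
R_Q = 1.225 + 16.9 = 18.13 kN.

R_Q = 18.13 kN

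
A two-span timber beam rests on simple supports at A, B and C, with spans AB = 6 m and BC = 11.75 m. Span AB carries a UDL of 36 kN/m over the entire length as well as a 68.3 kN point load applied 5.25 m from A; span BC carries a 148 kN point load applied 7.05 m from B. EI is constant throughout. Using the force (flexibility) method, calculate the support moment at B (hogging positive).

Insert a hinge at B; M_B is the redundant, and each span becomes simply supported.
Rotations at B on the released spans (each span's end-slope, ×1/EI):
  span AB: UDL 36: wL³/(24EI) = 324/EI
  span AB: point load 68.3 at a = 5.25: Pab(L + a)/(6LEI) = 84.04/EI
  span BC: point load 148 at a = 7.05: Pab(L + b)/(6LEI) = 1144/EI
  relative rotation θ_0 = (408 + 1144)/EI = 1552/EI
A unit hogging moment at B produces rotation L₁/(3EI) + L₂/(3EI) = 5.917/EI.
Slope continuity at B: θ_0 = M_B·5.917/EI, so M_B = 1552/5.917 = 262.4 kN·m (hogging).

M_B = 262.4 kN·m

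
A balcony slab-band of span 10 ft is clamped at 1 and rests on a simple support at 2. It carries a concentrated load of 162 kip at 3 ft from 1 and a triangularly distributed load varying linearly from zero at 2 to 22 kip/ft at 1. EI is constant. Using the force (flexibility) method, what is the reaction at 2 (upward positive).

R_2 = 41.68 kip

Release the roller at 2. Primary structure: cantilever fixed at 1.
Downward deflection at the released point 2 due to the loads:
  point load 162 at a = 3: Pa²(3L − a)/(6EI) = 6561/EI
  triangular load, peak 22 at the fixed end: w₀L⁴/(30EI) = 7333/EI
  δ_0 = 13894/EI
Flexibility coefficient — unit upward force at 2: δ_{22} = L³/(3EI) = 333.3/EI.
Compatibility at 2: δ_0 − R_2·δ_{22} = 0, so R_2 = 13894/333.3 = 41.68 kip.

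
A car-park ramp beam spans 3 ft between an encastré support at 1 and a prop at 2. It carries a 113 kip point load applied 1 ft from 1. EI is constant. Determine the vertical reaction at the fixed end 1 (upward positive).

Remove the prop at 2; the released (primary) structure is a cantilever built in at 1.
Primary-structure tip deflection at 2 by superposition:
  point load 113 at a = 1: Pa²(3L − a)/(6EI) = 150.7/EI
Tip deflection under a unit load at 2: L³/(3EI) = 9/EI.
The prop prevents deflection at 2: R_2 = δ_0/δ_{22} = 150.7/9 = 16.74 kip.
Vertical equilibrium: R_1 = ΣP − R_2 = 113 − 16.74 = 96.26 kip.

R_1 = 96.26 kip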